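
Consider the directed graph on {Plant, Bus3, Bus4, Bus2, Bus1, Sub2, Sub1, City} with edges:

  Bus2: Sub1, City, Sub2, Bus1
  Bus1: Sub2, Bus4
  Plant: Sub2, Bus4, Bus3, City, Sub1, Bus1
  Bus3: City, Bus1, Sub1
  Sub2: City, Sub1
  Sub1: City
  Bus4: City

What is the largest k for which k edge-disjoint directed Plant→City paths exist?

Assign every edge capacity 1; by Menger, the answer equals the max flow.
Path Plant→City (+1); total 1.
Path Plant→Bus3→City (+1); total 2.
Path Plant→Bus4→City (+1); total 3.
Path Plant→Sub2→City (+1); total 4.
Path Plant→Sub1→City (+1); total 5.
No residual Plant→City path; max flow = 5.
Certifying cut of size 5: {Bus4→City, Plant→Bus3, Plant→City, Sub1→City, Sub2→City}.

5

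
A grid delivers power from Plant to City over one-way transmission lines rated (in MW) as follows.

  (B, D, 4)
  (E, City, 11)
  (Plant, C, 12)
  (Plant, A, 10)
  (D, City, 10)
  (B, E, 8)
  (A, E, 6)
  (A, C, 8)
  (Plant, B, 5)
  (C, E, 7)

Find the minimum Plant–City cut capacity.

Augment Plant→A→E→City: bottleneck 6, flow now 6.
Augment Plant→B→D→City: bottleneck 4, flow now 10.
Augment Plant→B→E→City: bottleneck 1, flow now 11.
Augment Plant→C→E→City: bottleneck 4, flow now 15.
No augmenting path remains; maximum flow = 15.
By max-flow min-cut, the minimum cut capacity equals the max flow.
In the residual graph, reachable from Plant: {Plant, A, B, C, E}.
Min-cut edges: B→D (4), E→City (11); capacity 4 + 11 = 15.

15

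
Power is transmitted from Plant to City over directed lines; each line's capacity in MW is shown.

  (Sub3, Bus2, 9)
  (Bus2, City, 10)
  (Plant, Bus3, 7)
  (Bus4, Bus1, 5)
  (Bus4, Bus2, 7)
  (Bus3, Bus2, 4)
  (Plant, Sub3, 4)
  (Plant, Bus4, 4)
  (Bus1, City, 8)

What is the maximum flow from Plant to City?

Augment Plant→Sub3→Bus2→City: bottleneck 4, flow now 4.
Augment Plant→Bus3→Bus2→City: bottleneck 4, flow now 8.
Augment Plant→Bus4→Bus1→City: bottleneck 4, flow now 12.
No augmenting path remains; maximum flow = 12.
In the residual graph, reachable from Plant: {Plant, Bus3}.
Min-cut edges: Plant→Sub3 (4), Plant→Bus4 (4), Bus3→Bus2 (4); capacity 4 + 4 + 4 = 12.
This cut is saturated, so no flow can exceed 12.

12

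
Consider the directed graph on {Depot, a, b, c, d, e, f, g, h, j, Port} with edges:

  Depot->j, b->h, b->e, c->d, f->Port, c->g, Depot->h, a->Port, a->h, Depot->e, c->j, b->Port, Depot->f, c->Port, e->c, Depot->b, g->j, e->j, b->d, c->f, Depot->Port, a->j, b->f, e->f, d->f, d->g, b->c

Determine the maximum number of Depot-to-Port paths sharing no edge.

4

Assign every edge capacity 1; by Menger, the answer equals the max flow.
Path Depot→Port (+1); total 1.
Path Depot→b→Port (+1); total 2.
Path Depot→f→Port (+1); total 3.
Path Depot→e→c→Port (+1); total 4.
No residual Depot→Port path; max flow = 4.
Certifying cut of size 4: {Depot→Port, Depot→b, Depot→e, Depot→f}.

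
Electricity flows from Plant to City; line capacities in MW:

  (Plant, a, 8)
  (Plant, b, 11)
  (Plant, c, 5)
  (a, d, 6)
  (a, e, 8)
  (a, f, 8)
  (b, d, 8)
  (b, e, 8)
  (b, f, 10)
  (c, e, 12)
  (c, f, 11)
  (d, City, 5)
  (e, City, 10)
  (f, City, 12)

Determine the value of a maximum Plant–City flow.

24

Augment Plant→a→d→City: bottleneck 5, flow now 5.
Augment Plant→a→e→City: bottleneck 3, flow now 8.
Augment Plant→b→e→City: bottleneck 7, flow now 15.
Augment Plant→b→f→City: bottleneck 4, flow now 19.
Augment Plant→c→f→City: bottleneck 5, flow now 24.
No augmenting path remains; maximum flow = 24.
In the residual graph, reachable from Plant: {Plant}.
Min-cut edges: Plant→a (8), Plant→b (11), Plant→c (5); capacity 8 + 11 + 5 = 24.
This cut is saturated, so no flow can exceed 24.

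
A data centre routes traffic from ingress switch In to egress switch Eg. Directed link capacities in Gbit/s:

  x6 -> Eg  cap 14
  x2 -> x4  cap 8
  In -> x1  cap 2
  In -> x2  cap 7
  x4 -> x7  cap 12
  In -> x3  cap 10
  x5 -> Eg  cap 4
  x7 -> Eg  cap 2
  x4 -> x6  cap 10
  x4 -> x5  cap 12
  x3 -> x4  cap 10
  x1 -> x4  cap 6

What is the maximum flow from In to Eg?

16

Augment In→x1→x4→x5→Eg: bottleneck 2, flow now 2.
Augment In→x2→x4→x5→Eg: bottleneck 2, flow now 4.
Augment In→x2→x4→x6→Eg: bottleneck 5, flow now 9.
Augment In→x3→x4→x6→Eg: bottleneck 5, flow now 14.
Augment In→x3→x4→x7→Eg: bottleneck 2, flow now 16.
No augmenting path remains; maximum flow = 16.
In the residual graph, reachable from In: {In, x1, x2, x3, x4, x5, x7}.
Min-cut edges: x4→x6 (10), x5→Eg (4), x7→Eg (2); capacity 10 + 4 + 2 = 16.
This cut is saturated, so no flow can exceed 16.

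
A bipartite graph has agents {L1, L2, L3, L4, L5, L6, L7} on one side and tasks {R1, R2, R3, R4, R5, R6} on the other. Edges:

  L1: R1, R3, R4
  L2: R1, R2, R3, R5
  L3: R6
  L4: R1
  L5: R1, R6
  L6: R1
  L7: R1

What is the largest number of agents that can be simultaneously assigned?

4

Unit-capacity flow: source→left, listed edges, right→sink; max matching = max flow.
Augmenting path L1→R1 (+1); matched 1.
Augmenting path L2→R2 (+1); matched 2.
Augmenting path L3→R6 (+1); matched 3.
Augmenting path L4→R1→L1→R3 (+1); matched 4.
No augmenting path remains; maximum matching = 4.
König certificate: {L1, L2, R1, R6} is a vertex cover of size 4 (every listed pair touches it), so no matching can be larger.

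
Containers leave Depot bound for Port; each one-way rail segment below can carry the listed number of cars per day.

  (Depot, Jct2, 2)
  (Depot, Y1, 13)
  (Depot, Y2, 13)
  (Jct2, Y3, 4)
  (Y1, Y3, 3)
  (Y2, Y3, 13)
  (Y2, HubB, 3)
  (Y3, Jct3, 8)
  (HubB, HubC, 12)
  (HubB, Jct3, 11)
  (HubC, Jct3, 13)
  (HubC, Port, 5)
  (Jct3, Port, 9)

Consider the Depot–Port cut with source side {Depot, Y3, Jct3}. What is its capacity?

Edges leaving {Depot, Y3, Jct3}: Depot→Jct2 (2), Depot→Y1 (13), Depot→Y2 (13), Jct3→Port (9).
Cut capacity = 2 + 13 + 13 + 9 = 37.

37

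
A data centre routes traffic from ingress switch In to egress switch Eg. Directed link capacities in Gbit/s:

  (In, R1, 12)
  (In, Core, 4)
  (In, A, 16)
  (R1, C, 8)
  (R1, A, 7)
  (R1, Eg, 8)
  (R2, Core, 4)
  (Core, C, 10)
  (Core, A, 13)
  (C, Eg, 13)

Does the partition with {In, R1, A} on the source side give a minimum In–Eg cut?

Given cut capacity: 4 + 8 + 8 = 20.
Augment In→R1→Eg: bottleneck 8, flow now 8.
Augment In→R1→C→Eg: bottleneck 4, flow now 12.
Augment In→Core→C→Eg: bottleneck 4, flow now 16.
No augmenting path remains; maximum flow = 16.
In the residual graph, reachable from In: {In, A}.
Min-cut edges: In→R1 (12), In→Core (4); capacity 12 + 4 = 16.
Cut capacity 20 exceeds the max flow 16, so it is not minimum.

No — its capacity is 20, but the minimum cut has capacity 16.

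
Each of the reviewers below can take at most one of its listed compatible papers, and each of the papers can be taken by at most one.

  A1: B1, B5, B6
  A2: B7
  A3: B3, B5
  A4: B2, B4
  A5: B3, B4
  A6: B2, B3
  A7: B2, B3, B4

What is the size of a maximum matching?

6

Unit-capacity flow: source→left, listed edges, right→sink; max matching = max flow.
Augmenting path A1→B1 (+1); matched 1.
Augmenting path A2→B7 (+1); matched 2.
Augmenting path A3→B3 (+1); matched 3.
Augmenting path A4→B2 (+1); matched 4.
Augmenting path A5→B4 (+1); matched 5.
Augmenting path A6→B3→A3→B5 (+1); matched 6.
No augmenting path remains; maximum matching = 6.
König certificate: {A1, A2, A3, B2, B3, B4} is a vertex cover of size 6 (every listed pair touches it), so no matching can be larger.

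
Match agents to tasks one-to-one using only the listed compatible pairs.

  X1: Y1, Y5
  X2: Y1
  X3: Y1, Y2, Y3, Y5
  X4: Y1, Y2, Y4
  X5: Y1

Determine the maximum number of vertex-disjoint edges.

4

Unit-capacity flow: source→left, listed edges, right→sink; max matching = max flow.
Augmenting path X1→Y1 (+1); matched 1.
Augmenting path X3→Y2 (+1); matched 2.
Augmenting path X4→Y4 (+1); matched 3.
Augmenting path X2→Y1→X1→Y5 (+1); matched 4.
No augmenting path remains; maximum matching = 4.
König certificate: {X1, X3, X4, Y1} is a vertex cover of size 4 (every listed pair touches it), so no matching can be larger.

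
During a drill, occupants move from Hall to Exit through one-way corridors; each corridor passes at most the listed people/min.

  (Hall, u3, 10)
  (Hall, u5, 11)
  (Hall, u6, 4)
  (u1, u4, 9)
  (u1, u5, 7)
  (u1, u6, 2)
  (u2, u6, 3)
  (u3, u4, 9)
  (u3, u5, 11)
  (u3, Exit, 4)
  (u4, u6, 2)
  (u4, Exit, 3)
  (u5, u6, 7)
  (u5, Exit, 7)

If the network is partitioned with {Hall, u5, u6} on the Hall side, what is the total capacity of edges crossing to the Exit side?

Edges leaving {Hall, u5, u6}: Hall→u3 (10), u5→Exit (7).
Cut capacity = 10 + 7 = 17.

17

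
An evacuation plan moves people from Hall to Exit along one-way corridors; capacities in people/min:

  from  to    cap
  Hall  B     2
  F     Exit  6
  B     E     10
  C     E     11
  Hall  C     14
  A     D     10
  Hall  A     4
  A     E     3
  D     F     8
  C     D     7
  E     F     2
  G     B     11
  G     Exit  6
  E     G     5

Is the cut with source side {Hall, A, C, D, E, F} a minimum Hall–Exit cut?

No — its capacity is 13, but the minimum cut has capacity 11.

Given cut capacity: 2 + 5 + 6 = 13.
Augment Hall→A→D→F→Exit: bottleneck 4, flow now 4.
Augment Hall→B→E→F→Exit: bottleneck 2, flow now 6.
Augment Hall→C→E→G→Exit: bottleneck 5, flow now 11.
No augmenting path remains; maximum flow = 11.
In the residual graph, reachable from Hall: {Hall, A, B, C, D, E, F}.
Min-cut edges: E→G (5), F→Exit (6); capacity 5 + 6 = 11.
Cut capacity 13 exceeds the max flow 11, so it is not minimum.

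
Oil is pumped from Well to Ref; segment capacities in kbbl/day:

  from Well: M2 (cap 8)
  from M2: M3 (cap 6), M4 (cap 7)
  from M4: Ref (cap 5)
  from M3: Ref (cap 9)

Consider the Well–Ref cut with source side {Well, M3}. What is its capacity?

17

Edges leaving {Well, M3}: Well→M2 (8), M3→Ref (9).
Cut capacity = 8 + 9 = 17.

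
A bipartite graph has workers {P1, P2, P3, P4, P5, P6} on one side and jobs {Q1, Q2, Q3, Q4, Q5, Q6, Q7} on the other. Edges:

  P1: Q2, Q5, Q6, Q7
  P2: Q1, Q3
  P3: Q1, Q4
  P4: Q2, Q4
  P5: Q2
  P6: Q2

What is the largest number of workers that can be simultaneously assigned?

5

Unit-capacity flow: source→left, listed edges, right→sink; max matching = max flow.
Augmenting path P1→Q2 (+1); matched 1.
Augmenting path P2→Q1 (+1); matched 2.
Augmenting path P3→Q4 (+1); matched 3.
Augmenting path P4→Q2→P1→Q5 (+1); matched 4.
Augmenting path P5→Q2→P4→Q4→P3→Q1→P2→Q3 (+1); matched 5.
No augmenting path remains; maximum matching = 5.
König certificate: {P1, P2, P3, P4, Q2} is a vertex cover of size 5 (every listed pair touches it), so no matching can be larger.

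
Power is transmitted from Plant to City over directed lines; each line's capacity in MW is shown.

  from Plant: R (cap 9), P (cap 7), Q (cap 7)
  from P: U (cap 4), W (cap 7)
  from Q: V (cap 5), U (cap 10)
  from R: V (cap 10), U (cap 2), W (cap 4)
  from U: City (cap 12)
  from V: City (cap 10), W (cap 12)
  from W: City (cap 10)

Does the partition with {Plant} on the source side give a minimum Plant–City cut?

Given cut capacity: 7 + 7 + 9 = 23.
Augment Plant→P→U→City: bottleneck 4, flow now 4.
Augment Plant→P→W→City: bottleneck 3, flow now 7.
Augment Plant→Q→U→City: bottleneck 7, flow now 14.
Augment Plant→R→U→City: bottleneck 1, flow now 15.
Augment Plant→R→V→City: bottleneck 8, flow now 23.
No augmenting path remains; maximum flow = 23.
Cut capacity 23 equals the max flow, so it is a minimum cut.

Yes — it is a minimum cut (capacity 23).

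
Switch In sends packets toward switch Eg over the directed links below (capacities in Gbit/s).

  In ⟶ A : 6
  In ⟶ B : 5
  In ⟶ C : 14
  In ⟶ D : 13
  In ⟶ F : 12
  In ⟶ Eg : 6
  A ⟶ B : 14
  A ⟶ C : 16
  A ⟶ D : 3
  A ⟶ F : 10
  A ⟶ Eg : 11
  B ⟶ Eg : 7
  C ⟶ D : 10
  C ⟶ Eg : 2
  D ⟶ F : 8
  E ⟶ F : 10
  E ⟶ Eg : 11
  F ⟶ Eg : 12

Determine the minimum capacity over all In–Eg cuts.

31

Augment In→Eg: bottleneck 6, flow now 6.
Augment In→A→Eg: bottleneck 6, flow now 12.
Augment In→B→Eg: bottleneck 5, flow now 17.
Augment In→C→Eg: bottleneck 2, flow now 19.
Augment In→F→Eg: bottleneck 12, flow now 31.
No augmenting path remains; maximum flow = 31.
By max-flow min-cut, the minimum cut capacity equals the max flow.
In the residual graph, reachable from In: {In, C, D, F}.
Min-cut edges: In→A (6), In→B (5), In→Eg (6), C→Eg (2), F→Eg (12); capacity 6 + 5 + 6 + 2 + 12 = 31.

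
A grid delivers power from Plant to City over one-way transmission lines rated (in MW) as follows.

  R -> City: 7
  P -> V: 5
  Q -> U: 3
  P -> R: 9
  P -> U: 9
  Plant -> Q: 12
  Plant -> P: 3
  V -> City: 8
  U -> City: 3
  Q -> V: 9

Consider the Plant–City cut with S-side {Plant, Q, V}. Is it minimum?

Yes — it is a minimum cut (capacity 14).

Given cut capacity: 3 + 3 + 8 = 14.
Augment Plant→P→R→City: bottleneck 3, flow now 3.
Augment Plant→Q→U→City: bottleneck 3, flow now 6.
Augment Plant→Q→V→City: bottleneck 8, flow now 14.
No augmenting path remains; maximum flow = 14.
Cut capacity 14 equals the max flow, so it is a minimum cut.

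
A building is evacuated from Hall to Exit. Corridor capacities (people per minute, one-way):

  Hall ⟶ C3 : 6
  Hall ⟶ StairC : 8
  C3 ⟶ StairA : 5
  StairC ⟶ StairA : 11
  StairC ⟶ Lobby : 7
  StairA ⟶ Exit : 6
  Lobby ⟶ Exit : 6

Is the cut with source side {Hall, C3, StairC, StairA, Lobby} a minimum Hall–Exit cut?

Yes — it is a minimum cut (capacity 12).

Given cut capacity: 6 + 6 = 12.
Augment Hall→C3→StairA→Exit: bottleneck 5, flow now 5.
Augment Hall→StairC→StairA→Exit: bottleneck 1, flow now 6.
Augment Hall→StairC→Lobby→Exit: bottleneck 6, flow now 12.
No augmenting path remains; maximum flow = 12.
Cut capacity 12 equals the max flow, so it is a minimum cut.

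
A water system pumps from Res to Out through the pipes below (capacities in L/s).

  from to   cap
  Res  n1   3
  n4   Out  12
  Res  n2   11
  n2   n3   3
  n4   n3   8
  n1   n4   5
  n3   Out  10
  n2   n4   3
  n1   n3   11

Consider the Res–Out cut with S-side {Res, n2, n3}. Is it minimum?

No — its capacity is 16, but the minimum cut has capacity 9.

Given cut capacity: 3 + 3 + 10 = 16.
Augment Res→n1→n3→Out: bottleneck 3, flow now 3.
Augment Res→n2→n3→Out: bottleneck 3, flow now 6.
Augment Res→n2→n4→Out: bottleneck 3, flow now 9.
No augmenting path remains; maximum flow = 9.
In the residual graph, reachable from Res: {Res, n2}.
Min-cut edges: Res→n1 (3), n2→n3 (3), n2→n4 (3); capacity 3 + 3 + 3 = 9.
Cut capacity 16 exceeds the max flow 9, so it is not minimum.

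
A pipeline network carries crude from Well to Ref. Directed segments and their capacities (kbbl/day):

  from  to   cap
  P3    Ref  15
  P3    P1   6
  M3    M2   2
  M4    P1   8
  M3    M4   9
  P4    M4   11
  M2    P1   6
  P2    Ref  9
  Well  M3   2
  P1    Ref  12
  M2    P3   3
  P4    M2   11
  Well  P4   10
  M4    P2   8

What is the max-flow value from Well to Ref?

12

Augment Well→P4→M2→P3→Ref: bottleneck 3, flow now 3.
Augment Well→P4→M2→P1→Ref: bottleneck 6, flow now 9.
Augment Well→P4→M4→P1→Ref: bottleneck 1, flow now 10.
Augment Well→M3→M4→P1→Ref: bottleneck 2, flow now 12.
No augmenting path remains; maximum flow = 12.
In the residual graph, reachable from Well: {Well}.
Min-cut edges: Well→P4 (10), Well→M3 (2); capacity 10 + 2 = 12.
This cut is saturated, so no flow can exceed 12.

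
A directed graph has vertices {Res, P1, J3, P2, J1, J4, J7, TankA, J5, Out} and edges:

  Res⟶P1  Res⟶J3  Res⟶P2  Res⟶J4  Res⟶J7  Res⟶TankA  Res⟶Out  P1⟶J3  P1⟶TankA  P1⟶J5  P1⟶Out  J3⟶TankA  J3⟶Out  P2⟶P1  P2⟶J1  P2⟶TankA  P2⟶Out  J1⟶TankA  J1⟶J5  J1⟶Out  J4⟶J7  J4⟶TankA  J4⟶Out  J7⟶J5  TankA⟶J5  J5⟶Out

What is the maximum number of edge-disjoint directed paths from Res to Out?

6

Assign every edge capacity 1; by Menger, the answer equals the max flow.
Path Res→Out (+1); total 1.
Path Res→P1→Out (+1); total 2.
Path Res→J3→Out (+1); total 3.
Path Res→P2→Out (+1); total 4.
Path Res→J4→Out (+1); total 5.
Path Res→J7→J5→Out (+1); total 6.
No residual Res→Out path; max flow = 6.
Certifying cut of size 6: {J5→Out, Res→J3, Res→J4, Res→Out, Res→P1, Res→P2}.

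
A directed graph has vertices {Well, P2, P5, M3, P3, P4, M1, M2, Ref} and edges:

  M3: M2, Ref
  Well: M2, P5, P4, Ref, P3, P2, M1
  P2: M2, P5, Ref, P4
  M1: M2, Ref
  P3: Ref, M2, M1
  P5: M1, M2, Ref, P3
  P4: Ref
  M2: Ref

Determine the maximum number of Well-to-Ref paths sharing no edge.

7

Assign every edge capacity 1; by Menger, the answer equals the max flow.
Path Well→Ref (+1); total 1.
Path Well→P2→Ref (+1); total 2.
Path Well→P5→Ref (+1); total 3.
Path Well→P3→Ref (+1); total 4.
Path Well→P4→Ref (+1); total 5.
Path Well→M1→Ref (+1); total 6.
Path Well→M2→Ref (+1); total 7.
No residual Well→Ref path; max flow = 7.
Certifying cut of size 7: {Well→M1, Well→M2, Well→P2, Well→P3, Well→P4, Well→P5, Well→Ref}.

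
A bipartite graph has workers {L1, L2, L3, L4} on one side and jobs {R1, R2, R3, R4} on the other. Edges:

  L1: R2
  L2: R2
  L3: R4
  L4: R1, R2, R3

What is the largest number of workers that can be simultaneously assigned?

Unit-capacity flow: source→left, listed edges, right→sink; max matching = max flow.
Augmenting path L1→R2 (+1); matched 1.
Augmenting path L3→R4 (+1); matched 2.
Augmenting path L4→R1 (+1); matched 3.
No augmenting path remains; maximum matching = 3.
König certificate: {L3, L4, R2} is a vertex cover of size 3 (every listed pair touches it), so no matching can be larger.

3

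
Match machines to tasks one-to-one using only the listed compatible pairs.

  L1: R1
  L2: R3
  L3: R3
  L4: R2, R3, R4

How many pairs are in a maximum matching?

3

Unit-capacity flow: source→left, listed edges, right→sink; max matching = max flow.
Augmenting path L1→R1 (+1); matched 1.
Augmenting path L2→R3 (+1); matched 2.
Augmenting path L4→R2 (+1); matched 3.
No augmenting path remains; maximum matching = 3.
König certificate: {L1, L4, R3} is a vertex cover of size 3 (every listed pair touches it), so no matching can be larger.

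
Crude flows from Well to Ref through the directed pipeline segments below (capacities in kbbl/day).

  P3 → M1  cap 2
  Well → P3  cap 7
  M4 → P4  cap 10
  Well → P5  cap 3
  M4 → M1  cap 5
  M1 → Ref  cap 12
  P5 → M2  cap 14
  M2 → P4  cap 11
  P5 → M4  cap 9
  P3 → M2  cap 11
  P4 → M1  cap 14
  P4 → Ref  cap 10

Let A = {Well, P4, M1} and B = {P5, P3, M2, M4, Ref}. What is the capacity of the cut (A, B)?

Edges leaving {Well, P4, M1}: Well→P5 (3), Well→P3 (7), P4→Ref (10), M1→Ref (12).
Cut capacity = 3 + 7 + 10 + 12 = 32.

32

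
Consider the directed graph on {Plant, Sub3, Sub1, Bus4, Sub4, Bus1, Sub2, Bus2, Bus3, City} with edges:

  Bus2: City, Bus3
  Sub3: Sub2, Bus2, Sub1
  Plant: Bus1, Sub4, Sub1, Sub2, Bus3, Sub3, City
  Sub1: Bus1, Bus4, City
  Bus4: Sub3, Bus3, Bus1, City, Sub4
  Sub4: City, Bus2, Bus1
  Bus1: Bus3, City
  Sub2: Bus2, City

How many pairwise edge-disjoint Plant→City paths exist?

Assign every edge capacity 1; by Menger, the answer equals the max flow.
Path Plant→City (+1); total 1.
Path Plant→Sub1→City (+1); total 2.
Path Plant→Sub4→City (+1); total 3.
Path Plant→Bus1→City (+1); total 4.
Path Plant→Sub2→City (+1); total 5.
Path Plant→Sub3→Bus2→City (+1); total 6.
No residual Plant→City path; max flow = 6.
Certifying cut of size 6: {Plant→Bus1, Plant→City, Plant→Sub1, Plant→Sub2, Plant→Sub3, Plant→Sub4}.

6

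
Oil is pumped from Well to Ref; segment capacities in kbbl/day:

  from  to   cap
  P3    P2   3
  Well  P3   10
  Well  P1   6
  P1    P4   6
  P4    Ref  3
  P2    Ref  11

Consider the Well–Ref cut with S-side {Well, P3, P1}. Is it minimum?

Given cut capacity: 3 + 6 = 9.
Augment Well→P3→P2→Ref: bottleneck 3, flow now 3.
Augment Well→P1→P4→Ref: bottleneck 3, flow now 6.
No augmenting path remains; maximum flow = 6.
In the residual graph, reachable from Well: {Well, P3, P1, P4}.
Min-cut edges: P3→P2 (3), P4→Ref (3); capacity 3 + 3 = 6.
Cut capacity 9 exceeds the max flow 6, so it is not minimum.

No — its capacity is 9, but the minimum cut has capacity 6.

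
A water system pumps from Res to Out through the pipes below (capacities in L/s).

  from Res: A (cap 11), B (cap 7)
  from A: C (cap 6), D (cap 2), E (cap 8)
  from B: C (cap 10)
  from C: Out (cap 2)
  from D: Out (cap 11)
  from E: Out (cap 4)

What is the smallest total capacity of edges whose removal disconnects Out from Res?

Augment Res→A→C→Out: bottleneck 2, flow now 2.
Augment Res→A→D→Out: bottleneck 2, flow now 4.
Augment Res→A→E→Out: bottleneck 4, flow now 8.
No augmenting path remains; maximum flow = 8.
By max-flow min-cut, the minimum cut capacity equals the max flow.
In the residual graph, reachable from Res: {Res, A, B, C, E}.
Min-cut edges: A→D (2), C→Out (2), E→Out (4); capacity 2 + 2 + 4 = 8.

8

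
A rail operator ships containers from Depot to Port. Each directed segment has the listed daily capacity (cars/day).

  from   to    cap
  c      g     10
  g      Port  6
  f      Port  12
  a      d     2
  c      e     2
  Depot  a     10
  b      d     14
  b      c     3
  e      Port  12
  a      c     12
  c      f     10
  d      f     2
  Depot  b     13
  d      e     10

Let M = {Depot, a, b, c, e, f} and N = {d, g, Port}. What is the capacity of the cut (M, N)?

Edges leaving {Depot, a, b, c, e, f}: a→d (2), b→d (14), c→g (10), e→Port (12), f→Port (12).
Cut capacity = 2 + 14 + 10 + 12 + 12 = 50.

50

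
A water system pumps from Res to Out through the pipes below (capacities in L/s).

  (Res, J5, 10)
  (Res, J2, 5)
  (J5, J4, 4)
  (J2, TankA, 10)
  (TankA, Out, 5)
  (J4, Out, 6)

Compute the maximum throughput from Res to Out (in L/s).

9

Augment Res→J5→J4→Out: bottleneck 4, flow now 4.
Augment Res→J2→TankA→Out: bottleneck 5, flow now 9.
No augmenting path remains; maximum flow = 9.
In the residual graph, reachable from Res: {Res, J5}.
Min-cut edges: Res→J2 (5), J5→J4 (4); capacity 5 + 4 = 9.
This cut is saturated, so no flow can exceed 9.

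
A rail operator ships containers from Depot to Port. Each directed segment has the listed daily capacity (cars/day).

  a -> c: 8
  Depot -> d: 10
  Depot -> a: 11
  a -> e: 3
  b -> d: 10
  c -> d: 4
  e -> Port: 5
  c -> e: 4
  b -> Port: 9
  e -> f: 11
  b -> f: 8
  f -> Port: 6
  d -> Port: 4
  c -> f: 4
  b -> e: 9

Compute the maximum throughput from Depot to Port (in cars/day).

Augment Depot→d→Port: bottleneck 4, flow now 4.
Augment Depot→a→e→Port: bottleneck 3, flow now 7.
Augment Depot→a→c→e→Port: bottleneck 2, flow now 9.
Augment Depot→a→c→f→Port: bottleneck 4, flow now 13.
Augment Depot→a→c→e→f→Port: bottleneck 2, flow now 15.
No augmenting path remains; maximum flow = 15.
In the residual graph, reachable from Depot: {Depot, d}.
Min-cut edges: Depot→a (11), d→Port (4); capacity 11 + 4 = 15.
This cut is saturated, so no flow can exceed 15.

15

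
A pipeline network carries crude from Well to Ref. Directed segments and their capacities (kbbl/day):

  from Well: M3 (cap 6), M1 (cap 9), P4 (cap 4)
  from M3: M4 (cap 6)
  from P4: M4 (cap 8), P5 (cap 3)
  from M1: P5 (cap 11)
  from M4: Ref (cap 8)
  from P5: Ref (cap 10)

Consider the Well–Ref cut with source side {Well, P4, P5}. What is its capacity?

Edges leaving {Well, P4, P5}: Well→M3 (6), Well→M1 (9), P4→M4 (8), P5→Ref (10).
Cut capacity = 6 + 9 + 8 + 10 = 33.

33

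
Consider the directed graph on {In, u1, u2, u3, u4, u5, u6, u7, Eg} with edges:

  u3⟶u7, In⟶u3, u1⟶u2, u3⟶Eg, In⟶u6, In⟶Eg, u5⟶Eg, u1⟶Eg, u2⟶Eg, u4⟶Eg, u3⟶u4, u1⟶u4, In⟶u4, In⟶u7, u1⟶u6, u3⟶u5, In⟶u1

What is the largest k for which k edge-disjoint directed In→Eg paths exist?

Assign every edge capacity 1; by Menger, the answer equals the max flow.
Path In→Eg (+1); total 1.
Path In→u1→Eg (+1); total 2.
Path In→u3→Eg (+1); total 3.
Path In→u4→Eg (+1); total 4.
No residual In→Eg path; max flow = 4.
Certifying cut of size 4: {In→Eg, In→u1, In→u3, In→u4}.

4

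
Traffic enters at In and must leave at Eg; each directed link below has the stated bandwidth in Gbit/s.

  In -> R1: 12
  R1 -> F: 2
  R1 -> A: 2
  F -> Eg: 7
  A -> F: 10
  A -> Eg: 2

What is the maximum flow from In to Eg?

Augment In→R1→F→Eg: bottleneck 2, flow now 2.
Augment In→R1→A→Eg: bottleneck 2, flow now 4.
No augmenting path remains; maximum flow = 4.
In the residual graph, reachable from In: {In, R1}.
Min-cut edges: R1→F (2), R1→A (2); capacity 2 + 2 = 4.
This cut is saturated, so no flow can exceed 4.

4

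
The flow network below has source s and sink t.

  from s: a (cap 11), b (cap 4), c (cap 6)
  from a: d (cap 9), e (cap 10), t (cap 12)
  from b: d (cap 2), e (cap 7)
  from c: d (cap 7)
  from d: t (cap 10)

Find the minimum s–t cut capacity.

19

Augment s→a→t: bottleneck 11, flow now 11.
Augment s→b→d→t: bottleneck 2, flow now 13.
Augment s→c→d→t: bottleneck 6, flow now 19.
No augmenting path remains; maximum flow = 19.
By max-flow min-cut, the minimum cut capacity equals the max flow.
In the residual graph, reachable from s: {s, b, e}.
Min-cut edges: s→a (11), s→c (6), b→d (2); capacity 11 + 6 + 2 = 19.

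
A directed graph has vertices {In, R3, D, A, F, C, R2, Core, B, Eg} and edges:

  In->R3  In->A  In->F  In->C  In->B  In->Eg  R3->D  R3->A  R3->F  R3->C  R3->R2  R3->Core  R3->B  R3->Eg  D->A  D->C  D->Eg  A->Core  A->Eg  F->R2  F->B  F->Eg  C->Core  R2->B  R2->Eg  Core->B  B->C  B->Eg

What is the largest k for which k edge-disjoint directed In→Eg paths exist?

Assign every edge capacity 1; by Menger, the answer equals the max flow.
Path In→Eg (+1); total 1.
Path In→R3→Eg (+1); total 2.
Path In→A→Eg (+1); total 3.
Path In→F→Eg (+1); total 4.
Path In→B→Eg (+1); total 5.
No residual In→Eg path; max flow = 5.
Certifying cut of size 5: {B→Eg, In→A, In→Eg, In→F, In→R3}.

5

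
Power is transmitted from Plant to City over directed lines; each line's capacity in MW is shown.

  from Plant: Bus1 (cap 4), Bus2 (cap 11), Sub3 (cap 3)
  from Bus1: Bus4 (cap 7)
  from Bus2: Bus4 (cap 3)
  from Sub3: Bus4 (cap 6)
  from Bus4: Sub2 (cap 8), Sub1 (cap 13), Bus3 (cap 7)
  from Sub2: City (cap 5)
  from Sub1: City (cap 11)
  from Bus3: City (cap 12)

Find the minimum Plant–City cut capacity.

10

Augment Plant→Bus1→Bus4→Sub2→City: bottleneck 4, flow now 4.
Augment Plant→Bus2→Bus4→Sub2→City: bottleneck 1, flow now 5.
Augment Plant→Bus2→Bus4→Sub1→City: bottleneck 2, flow now 7.
Augment Plant→Sub3→Bus4→Sub1→City: bottleneck 3, flow now 10.
No augmenting path remains; maximum flow = 10.
By max-flow min-cut, the minimum cut capacity equals the max flow.
In the residual graph, reachable from Plant: {Plant, Bus2}.
Min-cut edges: Plant→Bus1 (4), Plant→Sub3 (3), Bus2→Bus4 (3); capacity 4 + 3 + 3 = 10.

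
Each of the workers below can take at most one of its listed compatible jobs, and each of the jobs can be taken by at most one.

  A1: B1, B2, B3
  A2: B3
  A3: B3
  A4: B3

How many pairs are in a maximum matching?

Unit-capacity flow: source→left, listed edges, right→sink; max matching = max flow.
Augmenting path A1→B1 (+1); matched 1.
Augmenting path A2→B3 (+1); matched 2.
No augmenting path remains; maximum matching = 2.
König certificate: {A1, B3} is a vertex cover of size 2 (every listed pair touches it), so no matching can be larger.

2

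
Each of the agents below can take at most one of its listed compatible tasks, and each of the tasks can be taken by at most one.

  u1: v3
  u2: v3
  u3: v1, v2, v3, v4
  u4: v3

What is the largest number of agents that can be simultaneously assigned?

2

Unit-capacity flow: source→left, listed edges, right→sink; max matching = max flow.
Augmenting path u1→v3 (+1); matched 1.
Augmenting path u3→v1 (+1); matched 2.
No augmenting path remains; maximum matching = 2.
König certificate: {u3, v3} is a vertex cover of size 2 (every listed pair touches it), so no matching can be larger.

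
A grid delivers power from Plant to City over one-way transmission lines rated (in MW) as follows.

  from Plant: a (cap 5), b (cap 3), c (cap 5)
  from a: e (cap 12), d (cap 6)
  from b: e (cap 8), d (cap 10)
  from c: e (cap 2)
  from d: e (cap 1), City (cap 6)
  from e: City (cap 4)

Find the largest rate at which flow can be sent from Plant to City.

Augment Plant→a→d→City: bottleneck 5, flow now 5.
Augment Plant→b→d→City: bottleneck 1, flow now 6.
Augment Plant→b→e→City: bottleneck 2, flow now 8.
Augment Plant→c→e→City: bottleneck 2, flow now 10.
No augmenting path remains; maximum flow = 10.
In the residual graph, reachable from Plant: {Plant, c}.
Min-cut edges: Plant→a (5), Plant→b (3), c→e (2); capacity 5 + 3 + 2 = 10.
This cut is saturated, so no flow can exceed 10.

10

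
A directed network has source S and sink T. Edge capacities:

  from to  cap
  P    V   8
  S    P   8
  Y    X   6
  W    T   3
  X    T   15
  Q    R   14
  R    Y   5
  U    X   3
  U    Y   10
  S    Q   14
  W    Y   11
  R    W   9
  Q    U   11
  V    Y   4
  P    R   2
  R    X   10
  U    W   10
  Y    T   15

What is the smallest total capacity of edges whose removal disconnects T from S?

20

Augment S→P→R→W→T: bottleneck 2, flow now 2.
Augment S→P→V→Y→T: bottleneck 4, flow now 6.
Augment S→Q→R→W→T: bottleneck 1, flow now 7.
Augment S→Q→R→X→T: bottleneck 10, flow now 17.
Augment S→Q→R→Y→T: bottleneck 3, flow now 20.
No augmenting path remains; maximum flow = 20.
By max-flow min-cut, the minimum cut capacity equals the max flow.
In the residual graph, reachable from S: {S, P, V}.
Min-cut edges: S→Q (14), P→R (2), V→Y (4); capacity 14 + 2 + 4 = 20.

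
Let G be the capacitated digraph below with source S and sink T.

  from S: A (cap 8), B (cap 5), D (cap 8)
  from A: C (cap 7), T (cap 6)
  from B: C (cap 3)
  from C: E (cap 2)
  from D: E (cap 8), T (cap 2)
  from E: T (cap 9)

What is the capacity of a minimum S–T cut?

Augment S→A→T: bottleneck 6, flow now 6.
Augment S→D→T: bottleneck 2, flow now 8.
Augment S→D→E→T: bottleneck 6, flow now 14.
Augment S→A→C→E→T: bottleneck 2, flow now 16.
No augmenting path remains; maximum flow = 16.
By max-flow min-cut, the minimum cut capacity equals the max flow.
In the residual graph, reachable from S: {S, A, B, C}.
Min-cut edges: S→D (8), A→T (6), C→E (2); capacity 8 + 6 + 2 = 16.

16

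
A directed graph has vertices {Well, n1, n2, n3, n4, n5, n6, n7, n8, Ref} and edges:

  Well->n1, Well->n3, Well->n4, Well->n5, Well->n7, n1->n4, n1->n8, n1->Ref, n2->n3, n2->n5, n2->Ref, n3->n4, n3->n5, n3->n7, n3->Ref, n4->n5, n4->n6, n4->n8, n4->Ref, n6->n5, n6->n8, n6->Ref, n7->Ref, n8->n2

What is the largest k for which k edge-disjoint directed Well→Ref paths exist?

Assign every edge capacity 1; by Menger, the answer equals the max flow.
Path Well→n1→Ref (+1); total 1.
Path Well→n3→Ref (+1); total 2.
Path Well→n4→Ref (+1); total 3.
Path Well→n7→Ref (+1); total 4.
No residual Well→Ref path; max flow = 4.
Certifying cut of size 4: {Well→n1, Well→n3, Well→n4, Well→n7}.

4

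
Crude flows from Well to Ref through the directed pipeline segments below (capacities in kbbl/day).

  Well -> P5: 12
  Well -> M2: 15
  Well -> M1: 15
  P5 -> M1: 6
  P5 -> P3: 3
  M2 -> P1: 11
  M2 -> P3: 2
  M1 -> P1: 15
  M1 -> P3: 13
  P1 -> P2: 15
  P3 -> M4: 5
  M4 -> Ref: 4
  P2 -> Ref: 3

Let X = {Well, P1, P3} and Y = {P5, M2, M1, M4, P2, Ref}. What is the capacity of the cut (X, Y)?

62

Edges leaving {Well, P1, P3}: Well→P5 (12), Well→M2 (15), Well→M1 (15), P1→P2 (15), P3→M4 (5).
Cut capacity = 12 + 15 + 15 + 15 + 5 = 62.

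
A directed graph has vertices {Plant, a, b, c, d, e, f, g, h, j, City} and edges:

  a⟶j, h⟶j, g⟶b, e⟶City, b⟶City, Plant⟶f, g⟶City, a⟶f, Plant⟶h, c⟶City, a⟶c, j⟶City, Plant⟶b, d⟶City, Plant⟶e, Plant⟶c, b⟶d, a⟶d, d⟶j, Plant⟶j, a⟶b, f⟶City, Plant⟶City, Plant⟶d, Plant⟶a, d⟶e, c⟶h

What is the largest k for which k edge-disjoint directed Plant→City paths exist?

Assign every edge capacity 1; by Menger, the answer equals the max flow.
Path Plant→City (+1); total 1.
Path Plant→b→City (+1); total 2.
Path Plant→c→City (+1); total 3.
Path Plant→d→City (+1); total 4.
Path Plant→e→City (+1); total 5.
Path Plant→f→City (+1); total 6.
Path Plant→j→City (+1); total 7.
No residual Plant→City path; max flow = 7.
Certifying cut of size 7: {Plant→City, b→City, c→City, d→City, e→City, f→City, j→City}.

7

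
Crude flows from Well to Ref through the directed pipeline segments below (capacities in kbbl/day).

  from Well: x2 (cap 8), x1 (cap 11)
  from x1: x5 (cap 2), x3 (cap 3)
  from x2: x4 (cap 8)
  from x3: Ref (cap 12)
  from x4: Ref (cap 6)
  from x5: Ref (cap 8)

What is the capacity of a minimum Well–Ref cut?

Augment Well→x1→x3→Ref: bottleneck 3, flow now 3.
Augment Well→x1→x5→Ref: bottleneck 2, flow now 5.
Augment Well→x2→x4→Ref: bottleneck 6, flow now 11.
No augmenting path remains; maximum flow = 11.
By max-flow min-cut, the minimum cut capacity equals the max flow.
In the residual graph, reachable from Well: {Well, x1, x2, x4}.
Min-cut edges: x1→x3 (3), x1→x5 (2), x4→Ref (6); capacity 3 + 2 + 6 = 11.

11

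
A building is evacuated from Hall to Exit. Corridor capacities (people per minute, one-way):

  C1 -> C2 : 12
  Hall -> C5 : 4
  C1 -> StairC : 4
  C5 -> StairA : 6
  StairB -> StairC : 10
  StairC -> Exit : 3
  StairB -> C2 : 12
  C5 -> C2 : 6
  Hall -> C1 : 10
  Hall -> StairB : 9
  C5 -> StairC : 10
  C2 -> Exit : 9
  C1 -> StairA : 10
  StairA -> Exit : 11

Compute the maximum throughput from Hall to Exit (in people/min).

23

Augment Hall→C1→StairA→Exit: bottleneck 10, flow now 10.
Augment Hall→StairB→C2→Exit: bottleneck 9, flow now 19.
Augment Hall→C5→StairA→Exit: bottleneck 1, flow now 20.
Augment Hall→C5→StairC→Exit: bottleneck 3, flow now 23.
No augmenting path remains; maximum flow = 23.
In the residual graph, reachable from Hall: {Hall}.
Min-cut edges: Hall→C1 (10), Hall→StairB (9), Hall→C5 (4); capacity 10 + 9 + 4 = 23.
This cut is saturated, so no flow can exceed 23.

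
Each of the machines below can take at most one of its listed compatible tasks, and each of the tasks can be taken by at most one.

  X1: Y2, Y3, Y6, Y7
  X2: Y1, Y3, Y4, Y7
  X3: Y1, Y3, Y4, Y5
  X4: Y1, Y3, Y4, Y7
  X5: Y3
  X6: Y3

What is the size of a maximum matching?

Unit-capacity flow: source→left, listed edges, right→sink; max matching = max flow.
Augmenting path X1→Y2 (+1); matched 1.
Augmenting path X2→Y1 (+1); matched 2.
Augmenting path X3→Y3 (+1); matched 3.
Augmenting path X4→Y4 (+1); matched 4.
Augmenting path X5→Y3→X3→Y5 (+1); matched 5.
No augmenting path remains; maximum matching = 5.
König certificate: {X1, X2, X3, X4, Y3} is a vertex cover of size 5 (every listed pair touches it), so no matching can be larger.

5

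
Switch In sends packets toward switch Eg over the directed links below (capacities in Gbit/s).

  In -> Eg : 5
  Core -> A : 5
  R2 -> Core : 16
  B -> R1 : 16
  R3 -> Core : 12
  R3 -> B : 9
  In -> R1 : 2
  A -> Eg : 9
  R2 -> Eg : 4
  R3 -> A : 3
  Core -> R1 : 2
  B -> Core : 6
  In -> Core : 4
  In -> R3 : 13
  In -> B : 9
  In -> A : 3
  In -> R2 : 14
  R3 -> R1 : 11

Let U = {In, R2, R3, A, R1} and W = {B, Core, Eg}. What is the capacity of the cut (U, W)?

Edges leaving {In, R2, R3, A, R1}: In→B (9), In→Core (4), In→Eg (5), R2→Core (16), R2→Eg (4), R3→B (9), R3→Core (12), A→Eg (9).
Cut capacity = 9 + 4 + 5 + 16 + 4 + 9 + 12 + 9 = 68.

68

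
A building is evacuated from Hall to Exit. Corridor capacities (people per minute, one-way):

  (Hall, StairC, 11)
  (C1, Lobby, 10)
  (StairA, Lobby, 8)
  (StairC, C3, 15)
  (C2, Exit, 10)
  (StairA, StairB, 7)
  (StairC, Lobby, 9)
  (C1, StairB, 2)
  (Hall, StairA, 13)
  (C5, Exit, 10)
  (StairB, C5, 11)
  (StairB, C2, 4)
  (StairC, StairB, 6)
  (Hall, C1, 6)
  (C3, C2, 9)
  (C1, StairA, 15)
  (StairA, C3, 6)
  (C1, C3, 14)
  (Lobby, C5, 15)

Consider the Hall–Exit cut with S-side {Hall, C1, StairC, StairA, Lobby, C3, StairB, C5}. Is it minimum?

No — its capacity is 23, but the minimum cut has capacity 20.

Given cut capacity: 9 + 4 + 10 = 23.
Augment Hall→C1→Lobby→C5→Exit: bottleneck 6, flow now 6.
Augment Hall→StairC→Lobby→C5→Exit: bottleneck 4, flow now 10.
Augment Hall→StairC→C3→C2→Exit: bottleneck 7, flow now 17.
Augment Hall→StairA→C3→C2→Exit: bottleneck 2, flow now 19.
Augment Hall→StairA→StairB→C2→Exit: bottleneck 1, flow now 20.
No augmenting path remains; maximum flow = 20.
In the residual graph, reachable from Hall: {Hall, C1, StairC, StairA, Lobby, C3, StairB, C2, C5}.
Min-cut edges: C2→Exit (10), C5→Exit (10); capacity 10 + 10 = 20.
Cut capacity 23 exceeds the max flow 20, so it is not minimum.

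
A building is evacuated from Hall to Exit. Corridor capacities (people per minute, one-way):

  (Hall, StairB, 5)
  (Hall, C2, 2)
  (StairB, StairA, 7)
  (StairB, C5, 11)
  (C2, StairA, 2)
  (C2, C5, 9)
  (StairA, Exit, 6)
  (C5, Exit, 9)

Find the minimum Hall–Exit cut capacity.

7

Augment Hall→StairB→StairA→Exit: bottleneck 5, flow now 5.
Augment Hall→C2→StairA→Exit: bottleneck 1, flow now 6.
Augment Hall→C2→C5→Exit: bottleneck 1, flow now 7.
No augmenting path remains; maximum flow = 7.
By max-flow min-cut, the minimum cut capacity equals the max flow.
In the residual graph, reachable from Hall: {Hall}.
Min-cut edges: Hall→StairB (5), Hall→C2 (2); capacity 5 + 2 = 7.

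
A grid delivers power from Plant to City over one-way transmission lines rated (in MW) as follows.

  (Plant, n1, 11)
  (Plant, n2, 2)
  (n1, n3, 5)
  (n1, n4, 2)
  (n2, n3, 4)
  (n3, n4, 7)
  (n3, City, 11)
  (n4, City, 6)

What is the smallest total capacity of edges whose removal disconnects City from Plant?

Augment Plant→n1→n3→City: bottleneck 5, flow now 5.
Augment Plant→n1→n4→City: bottleneck 2, flow now 7.
Augment Plant→n2→n3→City: bottleneck 2, flow now 9.
No augmenting path remains; maximum flow = 9.
By max-flow min-cut, the minimum cut capacity equals the max flow.
In the residual graph, reachable from Plant: {Plant, n1}.
Min-cut edges: Plant→n2 (2), n1→n3 (5), n1→n4 (2); capacity 2 + 5 + 2 = 9.

9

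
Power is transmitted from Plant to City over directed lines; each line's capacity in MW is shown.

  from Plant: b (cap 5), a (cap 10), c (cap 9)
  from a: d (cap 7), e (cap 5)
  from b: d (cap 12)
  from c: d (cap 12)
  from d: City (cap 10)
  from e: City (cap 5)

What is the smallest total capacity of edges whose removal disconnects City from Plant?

Augment Plant→a→d→City: bottleneck 7, flow now 7.
Augment Plant→a→e→City: bottleneck 3, flow now 10.
Augment Plant→b→d→City: bottleneck 3, flow now 13.
Augment Plant→b→d→a→e→City: bottleneck 2, flow now 15. (uses reverse residual edge)
No augmenting path remains; maximum flow = 15.
By max-flow min-cut, the minimum cut capacity equals the max flow.
In the residual graph, reachable from Plant: {Plant, a, b, c, d}.
Min-cut edges: a→e (5), d→City (10); capacity 5 + 10 = 15.

15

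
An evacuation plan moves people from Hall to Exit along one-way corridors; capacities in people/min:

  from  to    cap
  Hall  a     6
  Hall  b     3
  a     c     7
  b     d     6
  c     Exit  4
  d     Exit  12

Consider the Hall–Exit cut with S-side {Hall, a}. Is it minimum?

Given cut capacity: 3 + 7 = 10.
Augment Hall→a→c→Exit: bottleneck 4, flow now 4.
Augment Hall→b→d→Exit: bottleneck 3, flow now 7.
No augmenting path remains; maximum flow = 7.
In the residual graph, reachable from Hall: {Hall, a, c}.
Min-cut edges: Hall→b (3), c→Exit (4); capacity 3 + 4 = 7.
Cut capacity 10 exceeds the max flow 7, so it is not minimum.

No — its capacity is 10, but the minimum cut has capacity 7.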